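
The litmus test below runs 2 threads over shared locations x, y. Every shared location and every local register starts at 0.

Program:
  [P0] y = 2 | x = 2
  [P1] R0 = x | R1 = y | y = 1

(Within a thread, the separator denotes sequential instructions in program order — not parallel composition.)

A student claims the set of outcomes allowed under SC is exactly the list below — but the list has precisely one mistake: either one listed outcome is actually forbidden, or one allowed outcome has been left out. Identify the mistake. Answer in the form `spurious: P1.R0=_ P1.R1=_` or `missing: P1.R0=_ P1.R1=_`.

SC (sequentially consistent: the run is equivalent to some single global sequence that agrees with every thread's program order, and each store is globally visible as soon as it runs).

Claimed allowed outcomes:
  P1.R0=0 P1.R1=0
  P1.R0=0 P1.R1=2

outcome vector order: (P1.R0,P1.R1)
under SC → 0/0, 0/2, 2/2
SC∖claimed = {2/2}

missing: P1.R0=2 P1.R1=2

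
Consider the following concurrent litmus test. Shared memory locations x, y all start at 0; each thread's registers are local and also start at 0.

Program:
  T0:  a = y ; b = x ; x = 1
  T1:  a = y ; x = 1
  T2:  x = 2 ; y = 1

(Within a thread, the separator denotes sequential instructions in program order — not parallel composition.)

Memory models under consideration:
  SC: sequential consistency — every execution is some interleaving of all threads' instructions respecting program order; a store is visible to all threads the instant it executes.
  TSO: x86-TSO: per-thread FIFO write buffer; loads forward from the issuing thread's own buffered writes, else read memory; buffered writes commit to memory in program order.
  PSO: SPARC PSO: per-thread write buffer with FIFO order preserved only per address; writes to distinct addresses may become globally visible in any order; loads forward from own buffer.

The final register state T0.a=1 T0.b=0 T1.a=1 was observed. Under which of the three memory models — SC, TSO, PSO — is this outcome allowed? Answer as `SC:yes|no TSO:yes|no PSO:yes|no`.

outcome vector order: (T0.a,T0.b,T1.a)
SC (10): (0,0,0), (0,0,1), (0,1,0), (0,1,1), (0,2,0), (0,2,1), (1,1,0), (1,1,1), (1,2,0), (1,2,1)
TSO (10): (0,0,0), (0,0,1), (0,1,0), (0,1,1), (0,2,0), (0,2,1), (1,1,0), (1,1,1), (1,2,0), (1,2,1)
PSO (12): (0,0,0), (0,0,1), (0,1,0), (0,1,1), (0,2,0), (0,2,1), (1,0,0), (1,0,1), (1,1,0), (1,1,1), (1,2,0), (1,2,1)
target (1,0,1) ∈ {PSO}

SC:no TSO:no PSO:yes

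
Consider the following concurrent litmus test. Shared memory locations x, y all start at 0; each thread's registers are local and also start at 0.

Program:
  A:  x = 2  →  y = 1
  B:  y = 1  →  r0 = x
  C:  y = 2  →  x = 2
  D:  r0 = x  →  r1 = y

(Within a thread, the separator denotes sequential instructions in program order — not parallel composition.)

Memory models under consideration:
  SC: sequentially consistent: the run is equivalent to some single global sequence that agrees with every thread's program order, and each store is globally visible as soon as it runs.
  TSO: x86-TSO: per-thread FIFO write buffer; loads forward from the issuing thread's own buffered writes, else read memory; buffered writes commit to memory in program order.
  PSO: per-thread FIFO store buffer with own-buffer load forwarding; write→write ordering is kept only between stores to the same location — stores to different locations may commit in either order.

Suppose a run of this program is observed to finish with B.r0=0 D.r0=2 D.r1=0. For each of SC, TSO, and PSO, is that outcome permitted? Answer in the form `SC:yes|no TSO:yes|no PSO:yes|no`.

outcome vector order: (B.r0,D.r0,D.r1)
under SC → 000 001 002 021 022 200 201 202 220 221 222
under TSO → 000 001 002 020 021 022 200 201 202 220 221 222
under PSO → 000 001 002 020 021 022 200 201 202 220 221 222
target 020 ∈ {TSO,PSO}

SC:no TSO:yes PSO:yes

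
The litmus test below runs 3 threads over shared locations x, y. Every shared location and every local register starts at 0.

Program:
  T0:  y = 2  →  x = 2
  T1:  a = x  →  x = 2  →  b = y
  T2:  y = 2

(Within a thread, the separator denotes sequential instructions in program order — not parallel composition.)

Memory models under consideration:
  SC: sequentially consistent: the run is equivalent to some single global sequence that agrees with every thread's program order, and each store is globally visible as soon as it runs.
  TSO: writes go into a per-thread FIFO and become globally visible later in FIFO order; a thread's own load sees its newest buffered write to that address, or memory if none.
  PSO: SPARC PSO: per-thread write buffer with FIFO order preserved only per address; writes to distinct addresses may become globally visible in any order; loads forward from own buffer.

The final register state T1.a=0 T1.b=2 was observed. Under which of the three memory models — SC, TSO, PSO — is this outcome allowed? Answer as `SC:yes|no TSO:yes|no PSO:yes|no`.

SC:yes TSO:yes PSO:yes

outcome vector order: (T1.a,T1.b)
SC: 3 outcomes — {(0,0); (0,2); (2,2)}
TSO: 3 outcomes — {(0,0); (0,2); (2,2)}
PSO: 4 outcomes — {(0,0); (0,2); (2,0); (2,2)}
target (0,2) ∈ {SC,TSO,PSO}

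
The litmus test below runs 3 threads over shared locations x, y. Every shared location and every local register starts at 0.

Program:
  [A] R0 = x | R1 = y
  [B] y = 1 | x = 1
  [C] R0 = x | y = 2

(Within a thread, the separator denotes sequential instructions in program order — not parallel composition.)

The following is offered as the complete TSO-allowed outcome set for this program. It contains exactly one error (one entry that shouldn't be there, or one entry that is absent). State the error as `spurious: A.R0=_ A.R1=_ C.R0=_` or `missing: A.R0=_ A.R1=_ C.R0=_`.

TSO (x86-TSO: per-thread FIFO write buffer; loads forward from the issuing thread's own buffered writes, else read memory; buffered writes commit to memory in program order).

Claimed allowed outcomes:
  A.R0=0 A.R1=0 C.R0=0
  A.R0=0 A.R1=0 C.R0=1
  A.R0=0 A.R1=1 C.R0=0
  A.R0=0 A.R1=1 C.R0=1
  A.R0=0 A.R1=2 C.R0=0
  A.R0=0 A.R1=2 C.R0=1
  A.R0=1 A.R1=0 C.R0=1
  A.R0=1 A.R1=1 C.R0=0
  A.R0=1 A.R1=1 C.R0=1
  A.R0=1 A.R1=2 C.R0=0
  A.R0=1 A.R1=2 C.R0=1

outcome vector order: (A.R0,A.R1,C.R0)
TSO: 10 outcomes — {<0 0 0>; <0 0 1>; <0 1 0>; <0 1 1>; <0 2 0>; <0 2 1>; <1 1 0>; <1 1 1>; <1 2 0>; <1 2 1>}
claimed∖TSO = {<1 0 1>}

spurious: A.R0=1 A.R1=0 C.R0=1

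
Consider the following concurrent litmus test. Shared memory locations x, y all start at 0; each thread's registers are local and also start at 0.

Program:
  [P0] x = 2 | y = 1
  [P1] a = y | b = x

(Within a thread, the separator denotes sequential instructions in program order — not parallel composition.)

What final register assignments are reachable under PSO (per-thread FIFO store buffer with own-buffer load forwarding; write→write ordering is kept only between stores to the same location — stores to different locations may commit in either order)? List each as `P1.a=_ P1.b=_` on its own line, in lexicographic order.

P1.a=0 P1.b=0
P1.a=0 P1.b=2
P1.a=1 P1.b=0
P1.a=1 P1.b=2

outcome vector order: (P1.a,P1.b)
|PSO outcomes| = 4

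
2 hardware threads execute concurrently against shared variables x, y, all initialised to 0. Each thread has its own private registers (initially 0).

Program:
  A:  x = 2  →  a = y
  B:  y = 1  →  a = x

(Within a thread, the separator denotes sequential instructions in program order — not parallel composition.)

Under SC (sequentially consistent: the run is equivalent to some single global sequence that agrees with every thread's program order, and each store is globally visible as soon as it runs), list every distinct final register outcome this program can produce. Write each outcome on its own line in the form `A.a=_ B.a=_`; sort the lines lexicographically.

outcome vector order: (A.a,B.a)
|SC outcomes| = 3

A.a=0 B.a=2
A.a=1 B.a=0
A.a=1 B.a=2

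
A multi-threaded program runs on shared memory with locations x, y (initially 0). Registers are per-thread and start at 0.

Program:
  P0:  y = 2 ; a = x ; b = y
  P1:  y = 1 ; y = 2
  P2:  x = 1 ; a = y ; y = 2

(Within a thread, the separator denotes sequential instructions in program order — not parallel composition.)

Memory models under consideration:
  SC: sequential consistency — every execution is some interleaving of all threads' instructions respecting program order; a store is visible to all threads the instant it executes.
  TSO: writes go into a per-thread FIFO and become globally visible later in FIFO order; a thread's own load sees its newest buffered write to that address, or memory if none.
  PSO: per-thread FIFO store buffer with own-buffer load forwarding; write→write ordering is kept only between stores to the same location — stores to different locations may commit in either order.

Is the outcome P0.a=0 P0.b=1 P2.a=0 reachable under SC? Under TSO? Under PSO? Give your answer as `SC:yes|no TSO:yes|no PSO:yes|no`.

outcome vector order: (P0.a,P0.b,P2.a)
SC (10): 0/1/1; 0/1/2; 0/2/1; 0/2/2; 1/1/0; 1/1/1; 1/1/2; 1/2/0; 1/2/1; 1/2/2
TSO (12): 0/1/0; 0/1/1; 0/1/2; 0/2/0; 0/2/1; 0/2/2; 1/1/0; 1/1/1; 1/1/2; 1/2/0; 1/2/1; 1/2/2
PSO (12): 0/1/0; 0/1/1; 0/1/2; 0/2/0; 0/2/1; 0/2/2; 1/1/0; 1/1/1; 1/1/2; 1/2/0; 1/2/1; 1/2/2
target 0/1/0 ∈ {TSO,PSO}

SC:no TSO:yes PSO:yes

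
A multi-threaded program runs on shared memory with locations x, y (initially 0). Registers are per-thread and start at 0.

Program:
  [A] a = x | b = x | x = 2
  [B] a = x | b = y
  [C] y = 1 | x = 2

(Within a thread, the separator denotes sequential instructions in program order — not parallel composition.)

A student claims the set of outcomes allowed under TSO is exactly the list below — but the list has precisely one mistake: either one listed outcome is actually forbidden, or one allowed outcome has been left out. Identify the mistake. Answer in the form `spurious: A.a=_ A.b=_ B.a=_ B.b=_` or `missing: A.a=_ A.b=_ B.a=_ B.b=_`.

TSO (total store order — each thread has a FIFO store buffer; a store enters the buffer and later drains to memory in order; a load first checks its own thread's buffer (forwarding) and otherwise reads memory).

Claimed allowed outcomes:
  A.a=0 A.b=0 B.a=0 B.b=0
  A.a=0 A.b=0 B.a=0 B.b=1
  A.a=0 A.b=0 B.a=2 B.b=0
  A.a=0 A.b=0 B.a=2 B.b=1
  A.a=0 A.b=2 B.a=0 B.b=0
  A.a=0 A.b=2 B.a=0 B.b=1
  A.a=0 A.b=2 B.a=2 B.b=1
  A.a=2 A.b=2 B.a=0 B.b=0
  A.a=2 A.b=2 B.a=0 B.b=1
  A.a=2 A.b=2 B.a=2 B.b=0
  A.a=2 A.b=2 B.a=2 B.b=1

spurious: A.a=2 A.b=2 B.a=2 B.b=0

outcome vector order: (A.a,A.b,B.a,B.b)
under TSO → 0/0/0/0 0/0/0/1 0/0/2/0 0/0/2/1 0/2/0/0 0/2/0/1 0/2/2/1 2/2/0/0 2/2/0/1 2/2/2/1
claimed∖TSO = {2/2/2/0}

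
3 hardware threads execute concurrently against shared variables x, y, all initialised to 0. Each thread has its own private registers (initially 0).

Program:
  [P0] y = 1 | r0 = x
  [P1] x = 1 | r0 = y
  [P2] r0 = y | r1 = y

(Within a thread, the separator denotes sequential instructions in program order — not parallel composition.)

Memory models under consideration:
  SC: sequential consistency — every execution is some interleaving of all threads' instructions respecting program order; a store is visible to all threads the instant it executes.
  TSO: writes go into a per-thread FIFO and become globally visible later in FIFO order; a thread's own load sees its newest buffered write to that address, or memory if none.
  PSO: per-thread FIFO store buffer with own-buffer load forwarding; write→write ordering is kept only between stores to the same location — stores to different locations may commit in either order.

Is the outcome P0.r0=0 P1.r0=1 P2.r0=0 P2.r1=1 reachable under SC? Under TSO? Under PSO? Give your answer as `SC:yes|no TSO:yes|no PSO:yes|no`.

SC:yes TSO:yes PSO:yes

outcome vector order: (P0.r0,P1.r0,P2.r0,P2.r1)
under SC → (0,1,0,0); (0,1,0,1); (0,1,1,1); (1,0,0,0); (1,0,0,1); (1,0,1,1); (1,1,0,0); (1,1,0,1); (1,1,1,1)
under TSO → (0,0,0,0); (0,0,0,1); (0,0,1,1); (0,1,0,0); (0,1,0,1); (0,1,1,1); (1,0,0,0); (1,0,0,1); (1,0,1,1); (1,1,0,0); (1,1,0,1); (1,1,1,1)
under PSO → (0,0,0,0); (0,0,0,1); (0,0,1,1); (0,1,0,0); (0,1,0,1); (0,1,1,1); (1,0,0,0); (1,0,0,1); (1,0,1,1); (1,1,0,0); (1,1,0,1); (1,1,1,1)
target (0,1,0,1) ∈ {SC,TSO,PSO}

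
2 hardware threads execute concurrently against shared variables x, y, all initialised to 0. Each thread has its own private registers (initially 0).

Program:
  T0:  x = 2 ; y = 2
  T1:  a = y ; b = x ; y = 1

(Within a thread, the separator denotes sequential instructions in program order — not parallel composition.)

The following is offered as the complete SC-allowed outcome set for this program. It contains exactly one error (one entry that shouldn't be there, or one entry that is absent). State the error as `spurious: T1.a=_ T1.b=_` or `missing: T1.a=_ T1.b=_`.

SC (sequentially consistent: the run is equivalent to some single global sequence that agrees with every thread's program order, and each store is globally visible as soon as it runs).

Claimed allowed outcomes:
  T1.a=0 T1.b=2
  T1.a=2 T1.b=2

outcome vector order: (T1.a,T1.b)
[SC] allowed = {<0 0>; <0 2>; <2 2>}
SC∖claimed = {<0 0>}

missing: T1.a=0 T1.b=0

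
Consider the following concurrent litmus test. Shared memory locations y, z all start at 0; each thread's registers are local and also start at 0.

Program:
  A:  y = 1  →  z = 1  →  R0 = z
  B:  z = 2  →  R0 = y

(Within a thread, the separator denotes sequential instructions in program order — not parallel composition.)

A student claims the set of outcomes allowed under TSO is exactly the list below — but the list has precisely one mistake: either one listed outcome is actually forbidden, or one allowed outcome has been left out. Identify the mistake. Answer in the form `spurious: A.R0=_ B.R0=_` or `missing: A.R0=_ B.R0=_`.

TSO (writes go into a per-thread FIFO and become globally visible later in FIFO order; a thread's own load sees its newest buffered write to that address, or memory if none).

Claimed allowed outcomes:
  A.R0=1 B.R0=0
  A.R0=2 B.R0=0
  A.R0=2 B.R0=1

missing: A.R0=1 B.R0=1

outcome vector order: (A.R0,B.R0)
under TSO → <1 0>; <1 1>; <2 0>; <2 1>
TSO∖claimed = {<1 1>}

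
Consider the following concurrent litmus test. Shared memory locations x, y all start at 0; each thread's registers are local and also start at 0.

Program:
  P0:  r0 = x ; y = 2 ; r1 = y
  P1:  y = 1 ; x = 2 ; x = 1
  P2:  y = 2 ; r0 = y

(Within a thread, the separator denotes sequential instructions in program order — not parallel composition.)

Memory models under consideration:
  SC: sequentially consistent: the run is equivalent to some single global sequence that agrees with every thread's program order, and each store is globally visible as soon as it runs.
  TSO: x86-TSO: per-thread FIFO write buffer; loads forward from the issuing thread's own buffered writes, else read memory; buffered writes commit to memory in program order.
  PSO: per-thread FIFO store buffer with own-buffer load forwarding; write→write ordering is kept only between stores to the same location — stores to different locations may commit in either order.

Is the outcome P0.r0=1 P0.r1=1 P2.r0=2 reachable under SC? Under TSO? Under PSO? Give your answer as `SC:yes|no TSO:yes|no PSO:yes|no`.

outcome vector order: (P0.r0,P0.r1,P2.r0)
[SC] allowed = {0/1/1 0/1/2 0/2/1 0/2/2 1/2/1 1/2/2 2/2/1 2/2/2}
[TSO] allowed = {0/1/1 0/1/2 0/2/1 0/2/2 1/2/1 1/2/2 2/2/1 2/2/2}
[PSO] allowed = {0/1/1 0/1/2 0/2/1 0/2/2 1/1/1 1/1/2 1/2/1 1/2/2 2/1/1 2/1/2 2/2/1 2/2/2}
target 1/1/2 ∈ {PSO}

SC:no TSO:no PSO:yes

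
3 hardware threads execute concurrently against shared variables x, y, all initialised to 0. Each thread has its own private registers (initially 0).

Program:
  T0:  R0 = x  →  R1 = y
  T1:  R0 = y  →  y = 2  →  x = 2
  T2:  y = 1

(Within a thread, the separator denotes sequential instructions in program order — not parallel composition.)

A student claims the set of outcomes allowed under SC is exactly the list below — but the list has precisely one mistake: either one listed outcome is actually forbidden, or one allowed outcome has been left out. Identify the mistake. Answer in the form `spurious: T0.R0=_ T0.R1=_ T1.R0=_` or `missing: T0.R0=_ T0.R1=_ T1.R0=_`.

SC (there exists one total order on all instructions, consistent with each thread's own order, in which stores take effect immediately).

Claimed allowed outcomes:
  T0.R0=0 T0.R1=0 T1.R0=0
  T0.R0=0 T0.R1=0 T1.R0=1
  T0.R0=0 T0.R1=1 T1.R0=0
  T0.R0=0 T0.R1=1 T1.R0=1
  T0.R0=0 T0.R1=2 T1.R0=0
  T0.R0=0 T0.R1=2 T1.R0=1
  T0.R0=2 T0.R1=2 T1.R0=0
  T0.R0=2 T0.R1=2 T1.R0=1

outcome vector order: (T0.R0,T0.R1,T1.R0)
SC: 9 outcomes — {<0 0 0>; <0 0 1>; <0 1 0>; <0 1 1>; <0 2 0>; <0 2 1>; <2 1 0>; <2 2 0>; <2 2 1>}
SC∖claimed = {<2 1 0>}

missing: T0.R0=2 T0.R1=1 T1.R0=0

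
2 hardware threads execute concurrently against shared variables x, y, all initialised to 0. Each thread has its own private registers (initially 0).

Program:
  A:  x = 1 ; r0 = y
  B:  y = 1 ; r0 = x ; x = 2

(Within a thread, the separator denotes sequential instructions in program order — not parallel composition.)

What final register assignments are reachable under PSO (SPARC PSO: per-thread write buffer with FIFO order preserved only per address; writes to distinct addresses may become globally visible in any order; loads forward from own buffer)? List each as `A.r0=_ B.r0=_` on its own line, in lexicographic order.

outcome vector order: (A.r0,B.r0)
|PSO outcomes| = 4

A.r0=0 B.r0=0
A.r0=0 B.r0=1
A.r0=1 B.r0=0
A.r0=1 B.r0=1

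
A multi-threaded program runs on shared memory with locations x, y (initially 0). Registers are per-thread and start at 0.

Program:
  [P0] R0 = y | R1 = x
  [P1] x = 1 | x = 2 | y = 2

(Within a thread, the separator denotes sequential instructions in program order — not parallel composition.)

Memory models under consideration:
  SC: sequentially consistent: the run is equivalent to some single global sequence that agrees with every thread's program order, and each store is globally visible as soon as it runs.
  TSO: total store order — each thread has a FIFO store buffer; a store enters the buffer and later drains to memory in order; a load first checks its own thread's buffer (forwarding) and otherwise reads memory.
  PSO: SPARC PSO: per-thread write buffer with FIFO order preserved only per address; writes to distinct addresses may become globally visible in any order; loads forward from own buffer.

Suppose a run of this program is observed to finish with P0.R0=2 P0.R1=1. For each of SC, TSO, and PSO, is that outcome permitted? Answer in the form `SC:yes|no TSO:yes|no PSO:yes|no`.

outcome vector order: (P0.R0,P0.R1)
SC (4): <0 0> <0 1> <0 2> <2 2>
TSO (4): <0 0> <0 1> <0 2> <2 2>
PSO (6): <0 0> <0 1> <0 2> <2 0> <2 1> <2 2>
target <2 1> ∈ {PSO}

SC:no TSO:no PSO:yes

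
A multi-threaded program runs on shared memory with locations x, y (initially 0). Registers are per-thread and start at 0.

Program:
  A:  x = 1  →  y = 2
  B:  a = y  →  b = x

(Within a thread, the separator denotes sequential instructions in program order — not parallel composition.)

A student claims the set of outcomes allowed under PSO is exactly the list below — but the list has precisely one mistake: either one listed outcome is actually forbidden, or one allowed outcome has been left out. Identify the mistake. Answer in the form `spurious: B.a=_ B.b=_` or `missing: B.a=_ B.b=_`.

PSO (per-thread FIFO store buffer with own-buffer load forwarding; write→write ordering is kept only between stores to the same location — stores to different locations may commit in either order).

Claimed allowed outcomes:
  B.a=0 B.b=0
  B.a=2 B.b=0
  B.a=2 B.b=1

missing: B.a=0 B.b=1

outcome vector order: (B.a,B.b)
PSO: 4 outcomes — {(0,0), (0,1), (2,0), (2,1)}
PSO∖claimed = {(0,1)}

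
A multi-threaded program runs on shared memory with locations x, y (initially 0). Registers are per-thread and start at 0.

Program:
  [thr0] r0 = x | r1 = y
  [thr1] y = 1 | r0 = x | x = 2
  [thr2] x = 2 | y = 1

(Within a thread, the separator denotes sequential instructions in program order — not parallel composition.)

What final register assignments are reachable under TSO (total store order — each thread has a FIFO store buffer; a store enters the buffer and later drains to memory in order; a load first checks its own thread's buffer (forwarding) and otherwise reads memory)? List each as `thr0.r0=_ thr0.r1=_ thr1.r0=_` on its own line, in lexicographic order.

thr0.r0=0 thr0.r1=0 thr1.r0=0
thr0.r0=0 thr0.r1=0 thr1.r0=2
thr0.r0=0 thr0.r1=1 thr1.r0=0
thr0.r0=0 thr0.r1=1 thr1.r0=2
thr0.r0=2 thr0.r1=0 thr1.r0=0
thr0.r0=2 thr0.r1=0 thr1.r0=2
thr0.r0=2 thr0.r1=1 thr1.r0=0
thr0.r0=2 thr0.r1=1 thr1.r0=2

outcome vector order: (thr0.r0,thr0.r1,thr1.r0)
|TSO outcomes| = 8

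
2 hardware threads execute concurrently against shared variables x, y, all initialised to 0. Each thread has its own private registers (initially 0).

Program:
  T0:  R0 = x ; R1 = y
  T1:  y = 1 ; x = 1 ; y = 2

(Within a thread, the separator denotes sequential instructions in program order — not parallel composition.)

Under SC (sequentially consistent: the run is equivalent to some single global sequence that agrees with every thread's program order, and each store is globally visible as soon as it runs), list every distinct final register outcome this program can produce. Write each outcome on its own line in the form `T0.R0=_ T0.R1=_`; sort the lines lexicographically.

outcome vector order: (T0.R0,T0.R1)
|SC outcomes| = 5

T0.R0=0 T0.R1=0
T0.R0=0 T0.R1=1
T0.R0=0 T0.R1=2
T0.R0=1 T0.R1=1
T0.R0=1 T0.R1=2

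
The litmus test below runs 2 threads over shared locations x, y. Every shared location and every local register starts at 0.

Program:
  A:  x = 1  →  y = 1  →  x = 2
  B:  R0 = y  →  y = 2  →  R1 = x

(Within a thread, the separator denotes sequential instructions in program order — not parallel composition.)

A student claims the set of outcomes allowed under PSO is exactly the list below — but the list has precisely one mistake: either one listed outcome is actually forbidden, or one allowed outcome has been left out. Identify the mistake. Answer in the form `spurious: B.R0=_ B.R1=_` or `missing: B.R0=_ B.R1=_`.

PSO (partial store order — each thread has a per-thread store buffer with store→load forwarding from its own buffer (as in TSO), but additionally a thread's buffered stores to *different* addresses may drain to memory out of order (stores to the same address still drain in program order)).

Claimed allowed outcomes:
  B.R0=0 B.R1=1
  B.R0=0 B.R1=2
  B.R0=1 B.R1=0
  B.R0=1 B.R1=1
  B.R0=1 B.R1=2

missing: B.R0=0 B.R1=0

outcome vector order: (B.R0,B.R1)
PSO (6): <0 0> <0 1> <0 2> <1 0> <1 1> <1 2>
PSO∖claimed = {<0 0>}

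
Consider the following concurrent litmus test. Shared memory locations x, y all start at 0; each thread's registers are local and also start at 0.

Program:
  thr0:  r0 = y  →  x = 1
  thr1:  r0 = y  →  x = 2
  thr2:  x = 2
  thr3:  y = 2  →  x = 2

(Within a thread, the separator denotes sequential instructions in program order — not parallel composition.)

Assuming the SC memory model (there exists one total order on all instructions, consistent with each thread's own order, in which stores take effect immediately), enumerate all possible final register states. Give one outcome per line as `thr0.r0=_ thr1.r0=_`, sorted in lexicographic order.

thr0.r0=0 thr1.r0=0
thr0.r0=0 thr1.r0=2
thr0.r0=2 thr1.r0=0
thr0.r0=2 thr1.r0=2

outcome vector order: (thr0.r0,thr1.r0)
|SC outcomes| = 4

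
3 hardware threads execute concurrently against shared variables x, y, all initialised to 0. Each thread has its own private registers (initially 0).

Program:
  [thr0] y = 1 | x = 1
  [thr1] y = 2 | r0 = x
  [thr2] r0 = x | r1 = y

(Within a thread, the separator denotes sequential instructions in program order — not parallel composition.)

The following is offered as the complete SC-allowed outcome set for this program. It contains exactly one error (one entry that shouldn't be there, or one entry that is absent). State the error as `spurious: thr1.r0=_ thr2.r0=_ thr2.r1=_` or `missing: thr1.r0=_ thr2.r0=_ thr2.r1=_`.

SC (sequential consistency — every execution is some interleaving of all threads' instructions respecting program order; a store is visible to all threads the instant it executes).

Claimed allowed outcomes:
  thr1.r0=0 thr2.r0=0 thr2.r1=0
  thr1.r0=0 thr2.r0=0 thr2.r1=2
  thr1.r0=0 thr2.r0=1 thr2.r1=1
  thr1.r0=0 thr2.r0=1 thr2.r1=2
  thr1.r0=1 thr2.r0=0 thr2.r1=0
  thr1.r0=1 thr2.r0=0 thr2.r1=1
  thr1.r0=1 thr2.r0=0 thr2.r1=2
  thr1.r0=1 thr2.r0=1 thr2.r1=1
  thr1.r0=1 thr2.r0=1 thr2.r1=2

outcome vector order: (thr1.r0,thr2.r0,thr2.r1)
under SC → <0 0 0>; <0 0 1>; <0 0 2>; <0 1 1>; <0 1 2>; <1 0 0>; <1 0 1>; <1 0 2>; <1 1 1>; <1 1 2>
SC∖claimed = {<0 0 1>}

missing: thr1.r0=0 thr2.r0=0 thr2.r1=1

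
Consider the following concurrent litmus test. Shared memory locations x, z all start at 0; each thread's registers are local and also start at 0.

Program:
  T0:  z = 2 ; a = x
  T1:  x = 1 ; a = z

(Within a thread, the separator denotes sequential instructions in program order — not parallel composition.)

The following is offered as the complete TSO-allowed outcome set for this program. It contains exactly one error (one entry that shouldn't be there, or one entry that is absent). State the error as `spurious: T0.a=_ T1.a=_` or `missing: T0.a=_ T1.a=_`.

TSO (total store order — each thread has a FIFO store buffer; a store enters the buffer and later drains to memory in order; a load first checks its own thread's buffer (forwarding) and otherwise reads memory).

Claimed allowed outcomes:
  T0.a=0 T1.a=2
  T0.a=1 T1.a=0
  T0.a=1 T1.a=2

missing: T0.a=0 T1.a=0

outcome vector order: (T0.a,T1.a)
[TSO] allowed = {<0 0>; <0 2>; <1 0>; <1 2>}
TSO∖claimed = {<0 0>}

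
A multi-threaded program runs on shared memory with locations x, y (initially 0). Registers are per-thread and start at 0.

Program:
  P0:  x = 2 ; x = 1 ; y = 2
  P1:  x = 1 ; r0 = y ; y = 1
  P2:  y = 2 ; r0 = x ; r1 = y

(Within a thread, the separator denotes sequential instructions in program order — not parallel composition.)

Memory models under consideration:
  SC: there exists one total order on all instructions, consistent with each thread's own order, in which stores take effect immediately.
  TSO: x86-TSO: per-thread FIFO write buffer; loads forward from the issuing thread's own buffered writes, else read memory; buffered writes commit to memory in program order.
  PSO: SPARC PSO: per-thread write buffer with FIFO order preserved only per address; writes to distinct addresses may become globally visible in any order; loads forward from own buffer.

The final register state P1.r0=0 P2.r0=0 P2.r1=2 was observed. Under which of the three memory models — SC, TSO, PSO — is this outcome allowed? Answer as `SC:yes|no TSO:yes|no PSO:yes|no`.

outcome vector order: (P1.r0,P2.r0,P2.r1)
SC: 10 outcomes — {011; 012; 021; 022; 201; 202; 211; 212; 221; 222}
TSO: 12 outcomes — {001; 002; 011; 012; 021; 022; 201; 202; 211; 212; 221; 222}
PSO: 12 outcomes — {001; 002; 011; 012; 021; 022; 201; 202; 211; 212; 221; 222}
target 002 ∈ {TSO,PSO}

SC:no TSO:yes PSO:yes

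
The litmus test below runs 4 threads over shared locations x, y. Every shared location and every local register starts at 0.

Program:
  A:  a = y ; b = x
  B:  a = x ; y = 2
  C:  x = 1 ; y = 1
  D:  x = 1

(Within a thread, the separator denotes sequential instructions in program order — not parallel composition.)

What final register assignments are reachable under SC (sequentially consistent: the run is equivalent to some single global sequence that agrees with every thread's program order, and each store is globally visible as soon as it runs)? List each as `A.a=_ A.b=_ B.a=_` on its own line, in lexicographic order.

outcome vector order: (A.a,A.b,B.a)
|SC outcomes| = 9

A.a=0 A.b=0 B.a=0
A.a=0 A.b=0 B.a=1
A.a=0 A.b=1 B.a=0
A.a=0 A.b=1 B.a=1
A.a=1 A.b=1 B.a=0
A.a=1 A.b=1 B.a=1
A.a=2 A.b=0 B.a=0
A.a=2 A.b=1 B.a=0
A.a=2 A.b=1 B.a=1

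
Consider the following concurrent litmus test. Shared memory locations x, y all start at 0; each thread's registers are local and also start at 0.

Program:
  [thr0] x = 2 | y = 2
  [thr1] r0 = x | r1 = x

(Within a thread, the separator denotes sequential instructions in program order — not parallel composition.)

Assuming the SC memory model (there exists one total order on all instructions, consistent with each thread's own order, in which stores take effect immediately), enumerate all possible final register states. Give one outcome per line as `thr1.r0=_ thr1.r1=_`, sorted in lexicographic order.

outcome vector order: (thr1.r0,thr1.r1)
|SC outcomes| = 3

thr1.r0=0 thr1.r1=0
thr1.r0=0 thr1.r1=2
thr1.r0=2 thr1.r1=2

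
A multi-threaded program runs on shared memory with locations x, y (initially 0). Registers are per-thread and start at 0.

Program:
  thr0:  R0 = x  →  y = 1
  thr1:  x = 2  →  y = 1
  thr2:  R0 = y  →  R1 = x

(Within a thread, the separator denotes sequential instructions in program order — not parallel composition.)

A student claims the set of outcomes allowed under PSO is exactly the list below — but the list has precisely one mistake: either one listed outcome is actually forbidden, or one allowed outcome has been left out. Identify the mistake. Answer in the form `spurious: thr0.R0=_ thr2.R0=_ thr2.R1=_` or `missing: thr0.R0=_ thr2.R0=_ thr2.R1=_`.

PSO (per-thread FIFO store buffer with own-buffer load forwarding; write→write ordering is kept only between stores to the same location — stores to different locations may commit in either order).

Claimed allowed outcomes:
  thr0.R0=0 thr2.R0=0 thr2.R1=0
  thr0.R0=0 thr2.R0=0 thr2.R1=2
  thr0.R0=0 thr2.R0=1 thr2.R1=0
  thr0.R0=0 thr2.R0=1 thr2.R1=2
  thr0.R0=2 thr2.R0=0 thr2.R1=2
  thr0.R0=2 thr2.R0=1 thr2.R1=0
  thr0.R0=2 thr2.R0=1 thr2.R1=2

outcome vector order: (thr0.R0,thr2.R0,thr2.R1)
PSO (8): 000 002 010 012 200 202 210 212
PSO∖claimed = {200}

missing: thr0.R0=2 thr2.R0=0 thr2.R1=0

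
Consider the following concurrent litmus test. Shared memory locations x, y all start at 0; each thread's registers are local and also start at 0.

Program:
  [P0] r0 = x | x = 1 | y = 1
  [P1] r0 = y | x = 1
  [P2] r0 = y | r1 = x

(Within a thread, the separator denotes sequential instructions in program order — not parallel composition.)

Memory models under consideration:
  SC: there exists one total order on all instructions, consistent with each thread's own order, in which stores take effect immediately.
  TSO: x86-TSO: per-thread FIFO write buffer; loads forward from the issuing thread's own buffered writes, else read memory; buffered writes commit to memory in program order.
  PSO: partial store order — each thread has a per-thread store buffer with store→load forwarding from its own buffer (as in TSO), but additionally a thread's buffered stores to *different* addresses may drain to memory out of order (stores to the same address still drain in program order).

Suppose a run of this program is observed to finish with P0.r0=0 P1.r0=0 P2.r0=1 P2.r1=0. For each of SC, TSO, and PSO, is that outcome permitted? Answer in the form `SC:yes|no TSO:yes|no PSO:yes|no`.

outcome vector order: (P0.r0,P1.r0,P2.r0,P2.r1)
under SC → 0/0/0/0 0/0/0/1 0/0/1/1 0/1/0/0 0/1/0/1 0/1/1/1 1/0/0/0 1/0/0/1 1/0/1/1
under TSO → 0/0/0/0 0/0/0/1 0/0/1/1 0/1/0/0 0/1/0/1 0/1/1/1 1/0/0/0 1/0/0/1 1/0/1/1
under PSO → 0/0/0/0 0/0/0/1 0/0/1/0 0/0/1/1 0/1/0/0 0/1/0/1 0/1/1/0 0/1/1/1 1/0/0/0 1/0/0/1 1/0/1/1
target 0/0/1/0 ∈ {PSO}

SC:no TSO:no PSO:yes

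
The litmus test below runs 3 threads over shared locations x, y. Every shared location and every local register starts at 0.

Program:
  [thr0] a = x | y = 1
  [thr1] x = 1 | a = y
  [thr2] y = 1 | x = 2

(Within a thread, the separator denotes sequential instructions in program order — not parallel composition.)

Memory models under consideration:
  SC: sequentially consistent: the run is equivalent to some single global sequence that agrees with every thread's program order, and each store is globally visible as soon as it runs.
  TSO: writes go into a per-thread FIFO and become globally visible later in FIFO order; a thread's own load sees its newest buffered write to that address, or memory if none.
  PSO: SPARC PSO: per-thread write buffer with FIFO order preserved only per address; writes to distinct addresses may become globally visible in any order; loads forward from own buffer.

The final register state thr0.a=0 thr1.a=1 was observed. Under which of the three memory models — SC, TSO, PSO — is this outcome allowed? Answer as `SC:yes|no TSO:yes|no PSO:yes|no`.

outcome vector order: (thr0.a,thr1.a)
[SC] allowed = {0/0, 0/1, 1/0, 1/1, 2/0, 2/1}
[TSO] allowed = {0/0, 0/1, 1/0, 1/1, 2/0, 2/1}
[PSO] allowed = {0/0, 0/1, 1/0, 1/1, 2/0, 2/1}
target 0/1 ∈ {SC,TSO,PSO}

SC:yes TSO:yes PSO:yes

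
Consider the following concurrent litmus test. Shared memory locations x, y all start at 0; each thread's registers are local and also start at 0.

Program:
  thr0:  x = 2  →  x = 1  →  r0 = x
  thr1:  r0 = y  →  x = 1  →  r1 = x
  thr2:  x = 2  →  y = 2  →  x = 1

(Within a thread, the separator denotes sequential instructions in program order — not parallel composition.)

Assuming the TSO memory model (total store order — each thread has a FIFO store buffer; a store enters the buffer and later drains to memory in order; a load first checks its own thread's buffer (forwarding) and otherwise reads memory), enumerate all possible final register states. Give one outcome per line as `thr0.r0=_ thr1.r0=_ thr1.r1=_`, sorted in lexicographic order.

thr0.r0=1 thr1.r0=0 thr1.r1=1
thr0.r0=1 thr1.r0=0 thr1.r1=2
thr0.r0=1 thr1.r0=2 thr1.r1=1
thr0.r0=1 thr1.r0=2 thr1.r1=2
thr0.r0=2 thr1.r0=0 thr1.r1=1
thr0.r0=2 thr1.r0=0 thr1.r1=2
thr0.r0=2 thr1.r0=2 thr1.r1=1

outcome vector order: (thr0.r0,thr1.r0,thr1.r1)
|TSO outcomes| = 7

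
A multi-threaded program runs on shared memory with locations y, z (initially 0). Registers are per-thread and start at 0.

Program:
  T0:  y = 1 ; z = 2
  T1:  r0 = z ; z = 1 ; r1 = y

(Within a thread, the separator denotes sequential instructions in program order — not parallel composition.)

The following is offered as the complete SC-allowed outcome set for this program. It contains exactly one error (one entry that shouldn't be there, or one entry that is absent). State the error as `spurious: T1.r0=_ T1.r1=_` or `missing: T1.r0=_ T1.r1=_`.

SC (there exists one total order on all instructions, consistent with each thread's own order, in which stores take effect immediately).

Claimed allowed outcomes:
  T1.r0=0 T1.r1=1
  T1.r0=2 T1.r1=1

missing: T1.r0=0 T1.r1=0

outcome vector order: (T1.r0,T1.r1)
under SC → 0/0; 0/1; 2/1
SC∖claimed = {0/0}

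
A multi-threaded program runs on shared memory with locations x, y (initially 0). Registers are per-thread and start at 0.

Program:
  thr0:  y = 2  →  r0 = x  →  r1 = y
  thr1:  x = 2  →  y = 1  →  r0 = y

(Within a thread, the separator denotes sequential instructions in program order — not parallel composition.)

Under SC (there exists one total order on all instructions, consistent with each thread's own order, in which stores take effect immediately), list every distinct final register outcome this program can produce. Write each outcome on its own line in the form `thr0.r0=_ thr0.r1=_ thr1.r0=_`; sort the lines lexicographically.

outcome vector order: (thr0.r0,thr0.r1,thr1.r0)
|SC outcomes| = 5

thr0.r0=0 thr0.r1=1 thr1.r0=1
thr0.r0=0 thr0.r1=2 thr1.r0=1
thr0.r0=2 thr0.r1=1 thr1.r0=1
thr0.r0=2 thr0.r1=2 thr1.r0=1
thr0.r0=2 thr0.r1=2 thr1.r0=2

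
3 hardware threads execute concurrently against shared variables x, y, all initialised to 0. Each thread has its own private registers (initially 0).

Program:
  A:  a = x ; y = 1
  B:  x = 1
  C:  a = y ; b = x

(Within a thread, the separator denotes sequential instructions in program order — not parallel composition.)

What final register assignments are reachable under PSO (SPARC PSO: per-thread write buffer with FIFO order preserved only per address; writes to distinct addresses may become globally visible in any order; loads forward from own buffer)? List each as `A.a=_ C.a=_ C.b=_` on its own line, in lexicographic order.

A.a=0 C.a=0 C.b=0
A.a=0 C.a=0 C.b=1
A.a=0 C.a=1 C.b=0
A.a=0 C.a=1 C.b=1
A.a=1 C.a=0 C.b=0
A.a=1 C.a=0 C.b=1
A.a=1 C.a=1 C.b=1

outcome vector order: (A.a,C.a,C.b)
|PSO outcomes| = 7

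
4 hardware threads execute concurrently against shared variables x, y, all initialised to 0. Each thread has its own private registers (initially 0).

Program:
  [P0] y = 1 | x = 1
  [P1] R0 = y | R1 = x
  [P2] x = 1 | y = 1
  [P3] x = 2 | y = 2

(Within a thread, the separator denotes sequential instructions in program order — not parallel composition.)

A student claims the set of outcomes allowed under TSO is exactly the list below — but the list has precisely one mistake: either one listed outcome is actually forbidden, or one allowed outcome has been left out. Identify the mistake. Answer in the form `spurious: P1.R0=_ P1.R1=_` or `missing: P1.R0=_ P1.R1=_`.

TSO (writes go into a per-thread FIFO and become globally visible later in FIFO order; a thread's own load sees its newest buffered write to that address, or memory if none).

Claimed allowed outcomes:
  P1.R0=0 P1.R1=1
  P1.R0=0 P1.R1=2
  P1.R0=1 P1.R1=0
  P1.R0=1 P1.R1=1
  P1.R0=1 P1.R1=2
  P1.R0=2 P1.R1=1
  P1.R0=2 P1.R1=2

missing: P1.R0=0 P1.R1=0

outcome vector order: (P1.R0,P1.R1)
under TSO → <0 0> <0 1> <0 2> <1 0> <1 1> <1 2> <2 1> <2 2>
TSO∖claimed = {<0 0>}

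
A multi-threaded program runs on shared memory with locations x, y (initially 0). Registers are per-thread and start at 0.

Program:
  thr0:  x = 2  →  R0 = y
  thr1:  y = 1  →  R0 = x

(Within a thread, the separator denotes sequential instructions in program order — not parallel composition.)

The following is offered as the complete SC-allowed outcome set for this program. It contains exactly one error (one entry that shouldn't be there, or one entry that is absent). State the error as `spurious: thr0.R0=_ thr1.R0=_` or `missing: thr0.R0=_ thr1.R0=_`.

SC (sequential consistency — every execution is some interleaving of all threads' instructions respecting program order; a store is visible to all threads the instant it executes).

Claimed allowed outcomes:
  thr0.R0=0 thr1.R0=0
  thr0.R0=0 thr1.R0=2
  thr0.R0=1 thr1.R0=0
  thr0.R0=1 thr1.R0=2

spurious: thr0.R0=0 thr1.R0=0

outcome vector order: (thr0.R0,thr1.R0)
[SC] allowed = {<0 2>, <1 0>, <1 2>}
claimed∖SC = {<0 0>}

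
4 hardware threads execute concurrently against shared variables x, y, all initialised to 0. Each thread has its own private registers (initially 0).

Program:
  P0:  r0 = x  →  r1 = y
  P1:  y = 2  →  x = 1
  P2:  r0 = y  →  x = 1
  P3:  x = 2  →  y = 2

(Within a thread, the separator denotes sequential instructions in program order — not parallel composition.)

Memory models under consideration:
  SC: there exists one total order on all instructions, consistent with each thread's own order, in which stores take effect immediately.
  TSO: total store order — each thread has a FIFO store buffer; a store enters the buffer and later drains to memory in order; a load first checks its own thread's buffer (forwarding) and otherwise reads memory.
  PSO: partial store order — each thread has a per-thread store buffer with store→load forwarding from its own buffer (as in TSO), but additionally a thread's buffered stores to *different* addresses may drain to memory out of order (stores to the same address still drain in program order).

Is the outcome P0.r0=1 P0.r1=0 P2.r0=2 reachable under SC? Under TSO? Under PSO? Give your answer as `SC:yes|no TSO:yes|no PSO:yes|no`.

SC:no TSO:no PSO:yes

outcome vector order: (P0.r0,P0.r1,P2.r0)
SC: 11 outcomes — {000, 002, 020, 022, 100, 120, 122, 200, 202, 220, 222}
TSO: 11 outcomes — {000, 002, 020, 022, 100, 120, 122, 200, 202, 220, 222}
PSO: 12 outcomes — {000, 002, 020, 022, 100, 102, 120, 122, 200, 202, 220, 222}
target 102 ∈ {PSO}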